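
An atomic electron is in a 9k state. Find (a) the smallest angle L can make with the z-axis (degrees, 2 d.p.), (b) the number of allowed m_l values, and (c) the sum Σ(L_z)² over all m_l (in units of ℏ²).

The 9k subshell has l = 7.
cos θ_min = 7/√56, so θ_min ≈ 20.70°.
There are 2l+1 = 15 values of m_l.
Σ m_l² = 280, so Σ(L_z)² = 280 ℏ².

θ_min ≈ 20.70°; 15 values; Σ(L_z)² = 280 ℏ²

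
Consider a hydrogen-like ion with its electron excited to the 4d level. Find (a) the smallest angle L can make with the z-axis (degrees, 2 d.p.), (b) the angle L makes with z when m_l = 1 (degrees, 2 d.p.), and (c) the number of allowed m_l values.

The 4d level has l = 2.
cos θ_min = 2/√6, so θ_min ≈ 35.26°.
For m_l = 1: cos θ = 1/√6, θ ≈ 65.91°.
There are 2l+1 = 5 values of m_l.

θ_min ≈ 35.26°; θ(m_l=1) ≈ 65.91°; 5 values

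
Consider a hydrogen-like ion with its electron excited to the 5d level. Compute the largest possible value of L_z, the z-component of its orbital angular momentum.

L_z,max = 2ℏ

The 5d level has l = 2.
L_z = m_l ℏ with m_l ∈ {−2, …, 2}; the maximum is m_l = 2.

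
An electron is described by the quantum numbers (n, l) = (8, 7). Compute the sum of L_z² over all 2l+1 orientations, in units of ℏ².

The allowed m_l values are -7, -6, -5, -4, -3, -2, -1, 0, 1, 2, 3, 4, 5, 6, 7.
Σ m_l² = l(l+1)(2l+1)/3 = 7·8·15/3 = 280.

Σ(L_z)² = 280 ℏ²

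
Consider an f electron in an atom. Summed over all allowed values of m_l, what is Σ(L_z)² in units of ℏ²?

An f state has l = 3.
m_l runs from −3 to 3, i.e. {-3, -2, -1, 0, 1, 2, 3}.
Summing m² from −3 to 3: Σ m_l² = 28.

Σ(L_z)² = 28 ℏ²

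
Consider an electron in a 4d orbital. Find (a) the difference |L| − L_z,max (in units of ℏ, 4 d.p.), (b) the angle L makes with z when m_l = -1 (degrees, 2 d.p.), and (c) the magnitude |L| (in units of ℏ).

|L|−L_z,max ≈ 0.4495ℏ; θ(m_l=-1) ≈ 114.09°; |L| = √6 ℏ ≈ 2.449ℏ

For 4d, l = 2.
|L| − L_z,max = (√6 − 2)ℏ ≈ 0.4495ℏ.
For m_l = -1: cos θ = -1/√6, θ ≈ 114.09°.
|L| = ℏ√(2·3) = √6 ℏ ≈ 2.449ℏ.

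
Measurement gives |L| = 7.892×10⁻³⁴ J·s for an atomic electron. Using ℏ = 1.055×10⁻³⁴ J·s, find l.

l = 7

In units of ℏ, |L| ≈ 7.481.
l(l+1) ≈ 7.481² ≈ 55.96, so l = 7.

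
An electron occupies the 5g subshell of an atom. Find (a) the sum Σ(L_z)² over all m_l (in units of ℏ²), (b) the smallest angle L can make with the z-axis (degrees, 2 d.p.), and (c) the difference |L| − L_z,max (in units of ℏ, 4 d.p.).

The 5g subshell has l = 4.
Σ m_l² = 60, so Σ(L_z)² = 60 ℏ².
cos θ_min = 4/√20, so θ_min ≈ 26.57°.
|L| − L_z,max = (2√5 − 4)ℏ ≈ 0.4721ℏ.

Σ(L_z)² = 60 ℏ²; θ_min ≈ 26.57°; |L|−L_z,max ≈ 0.4721ℏ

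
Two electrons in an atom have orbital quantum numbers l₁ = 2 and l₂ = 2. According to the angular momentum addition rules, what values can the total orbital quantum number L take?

L = 0, 1, 2, 3, 4

The total orbital quantum number L ranges from |l₁ − l₂| to l₁ + l₂ in integer steps.
Allowed values: L = 0, 1, 2, 3, 4.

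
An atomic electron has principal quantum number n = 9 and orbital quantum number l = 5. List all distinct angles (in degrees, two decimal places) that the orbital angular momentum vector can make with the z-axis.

θ ∈ {24.09°, 43.09°, 56.79°, 68.58°, 79.48°, 90.00°, 100.52°, 111.42°, 123.21°, 136.91°, 155.91°}

|L| = √(l(l+1)) ℏ = √30 ℏ.
cos θ = m_l/√30 for each m_l ∈ {-5, -4, -3, -2, -1, 0, 1, 2, 3, 4, 5}.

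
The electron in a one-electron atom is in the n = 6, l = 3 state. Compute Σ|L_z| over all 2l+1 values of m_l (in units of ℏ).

Σ|L_z| = 12 ℏ

The allowed m_l values are -3, -2, -1, 0, 1, 2, 3.
Σ|m_l| = 2·3(3+1)/2 = 12.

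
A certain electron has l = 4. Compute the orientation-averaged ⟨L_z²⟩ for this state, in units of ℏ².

⟨L_z²⟩ = 6.667 ℏ²

The allowed m_l values are -4, -3, -2, -1, 0, 1, 2, 3, 4.
⟨L_z²⟩ = ℏ²·(Σ m_l²)/(2l+1) = ℏ²·60/9 = 6.667ℏ².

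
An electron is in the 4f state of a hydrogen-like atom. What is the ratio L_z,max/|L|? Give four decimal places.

L_z,max/|L| = 0.8660

The 4f subshell has l = 3.
|L| = 2√3 ℏ ≈ 3.4641ℏ, while L_z,max = lℏ = 3ℏ.
L_z,max/|L| = 3/√12 = 0.8660.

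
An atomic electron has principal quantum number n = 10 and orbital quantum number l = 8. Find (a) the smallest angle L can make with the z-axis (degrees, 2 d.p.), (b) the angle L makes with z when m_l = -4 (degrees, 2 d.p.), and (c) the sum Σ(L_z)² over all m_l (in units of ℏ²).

θ_min ≈ 19.47°; θ(m_l=-4) ≈ 118.13°; Σ(L_z)² = 408 ℏ²

cos θ_min = 8/√72, so θ_min ≈ 19.47°.
For m_l = -4: cos θ = -4/√72, θ ≈ 118.13°.
Σ m_l² = 408, so Σ(L_z)² = 408 ℏ².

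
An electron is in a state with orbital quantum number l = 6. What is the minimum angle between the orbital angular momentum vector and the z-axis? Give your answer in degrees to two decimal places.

|L|² = l(l+1)ℏ² = 42ℏ², so |L| = √42 ℏ.
The smallest angle corresponds to the largest L_z, i.e. m_l = l = 6, giving L_z = 6ℏ.
cos θ_min = 6/√42, so θ_min ≈ 22.21°.

θ_min ≈ 22.21°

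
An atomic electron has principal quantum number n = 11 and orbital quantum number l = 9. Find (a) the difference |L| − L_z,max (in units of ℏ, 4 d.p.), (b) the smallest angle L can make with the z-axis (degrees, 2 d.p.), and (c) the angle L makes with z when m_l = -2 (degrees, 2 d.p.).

|L| − L_z,max = (3√10 − 9)ℏ ≈ 0.4868ℏ.
cos θ_min = 9/√90, so θ_min ≈ 18.43°.
For m_l = -2: cos θ = -2/√90, θ ≈ 102.17°.

|L|−L_z,max ≈ 0.4868ℏ; θ_min ≈ 18.43°; θ(m_l=-2) ≈ 102.17°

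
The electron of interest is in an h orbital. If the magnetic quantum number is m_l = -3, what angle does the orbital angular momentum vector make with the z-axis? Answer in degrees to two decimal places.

An h state has l = 5.
|L| = √(l(l+1)) ℏ = √30 ℏ.
L_z = m_l ℏ = −3ℏ.
cos θ = L_z/|L| = -3/√30, so θ ≈ 123.21°.

θ ≈ 123.21°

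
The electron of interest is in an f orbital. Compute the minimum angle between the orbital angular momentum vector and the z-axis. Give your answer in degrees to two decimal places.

The letter f corresponds to l = 3.
|L| = ℏ√(l(l+1)) = 2√3 ℏ.
The smallest angle corresponds to the largest L_z, i.e. m_l = l = 3, giving L_z = 3ℏ.
cos θ_min = 3/√12, so θ_min ≈ 30.00°.

θ_min ≈ 30.00°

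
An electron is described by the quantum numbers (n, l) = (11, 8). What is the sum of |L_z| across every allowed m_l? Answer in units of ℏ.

m_l ∈ {-8, -7, -6, -5, -4, -3, -2, -1, 0, 1, 2, 3, 4, 5, 6, 7, 8}.
Σ|m_l| = 2(1+2+…+8) = 72.

Σ|L_z| = 72 ℏ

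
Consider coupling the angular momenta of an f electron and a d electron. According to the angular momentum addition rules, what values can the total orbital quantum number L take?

L = 1, 2, 3, 4, 5

Angular momentum addition gives L = |l₁ − l₂|, …, l₁ + l₂.
So L can be 1, 2, 3, 4, 5.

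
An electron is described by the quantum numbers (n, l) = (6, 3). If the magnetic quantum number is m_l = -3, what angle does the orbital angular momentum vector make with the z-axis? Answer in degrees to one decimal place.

|L| = √(l(l+1)) ℏ = 2√3 ℏ.
L_z = m_l ℏ = −3ℏ.
cos θ = L_z/|L| = -3/√12, so θ ≈ 150.0°.

θ ≈ 150.0°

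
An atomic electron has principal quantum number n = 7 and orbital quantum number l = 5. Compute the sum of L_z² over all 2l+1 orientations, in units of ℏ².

Σ(L_z)² = 110 ℏ²

m_l runs from −5 to 5, i.e. {-5, -4, -3, -2, -1, 0, 1, 2, 3, 4, 5}.
Summing m² from −5 to 5: Σ m_l² = 110.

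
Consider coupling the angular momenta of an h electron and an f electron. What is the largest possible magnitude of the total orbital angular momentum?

The total orbital quantum number L ranges from |l₁ − l₂| to l₁ + l₂ in integer steps.
So L can be 2, 3, 4, 5, 6, 7, 8.
The largest magnitude corresponds to L = 8: |L_tot| = ℏ√(8·9) = 6√2 ℏ.

|L_tot|_max = 6√2 ℏ ≈ 8.485ℏ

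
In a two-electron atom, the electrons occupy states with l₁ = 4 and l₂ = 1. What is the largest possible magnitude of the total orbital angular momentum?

Angular momentum addition gives L = |l₁ − l₂|, …, l₁ + l₂.
So L can be 3, 4, 5.
The largest magnitude corresponds to L = 5: |L_tot| = ℏ√(5·6) = √30 ℏ.

|L_tot|_max = √30 ℏ ≈ 5.477ℏ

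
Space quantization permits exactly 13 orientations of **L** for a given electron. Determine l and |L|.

13 = 2l + 1, so l = (13−1)/2 = 6.
Then |L| = √(l(l+1)) ℏ = √42 ℏ.

l = 6, |L| = √42 ℏ ≈ 6.481ℏ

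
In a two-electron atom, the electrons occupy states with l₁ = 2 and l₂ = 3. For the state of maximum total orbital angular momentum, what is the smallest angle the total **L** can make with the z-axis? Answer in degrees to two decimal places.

By the triangle rule, |l₁ − l₂| ≤ L ≤ l₁ + l₂.
Allowed values: L = 1, 2, 3, 4, 5.
The maximum is L = 5, with |L_tot| = ℏ√(5·6) = √30 ℏ.
The minimum angle with z is arccos(5/√30) ≈ 24.09°.

θ_min ≈ 24.09°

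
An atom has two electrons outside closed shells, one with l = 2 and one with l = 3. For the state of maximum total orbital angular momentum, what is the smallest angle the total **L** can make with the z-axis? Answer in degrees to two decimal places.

The total orbital quantum number L ranges from |l₁ − l₂| to l₁ + l₂ in integer steps.
So L can be 1, 2, 3, 4, 5.
The maximum is L = 5, with |L_tot| = ℏ√(5·6) = √30 ℏ.
The minimum angle with z is arccos(5/√30) ≈ 24.09°.

θ_min ≈ 24.09°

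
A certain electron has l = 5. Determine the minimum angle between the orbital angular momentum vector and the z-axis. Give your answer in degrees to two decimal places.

|L| = ℏ√(l(l+1)) = √30 ℏ.
The smallest angle corresponds to the largest L_z, i.e. m_l = l = 5, giving L_z = 5ℏ.
cos θ_min = 5/√30, so θ_min ≈ 24.09°.

θ_min ≈ 24.09°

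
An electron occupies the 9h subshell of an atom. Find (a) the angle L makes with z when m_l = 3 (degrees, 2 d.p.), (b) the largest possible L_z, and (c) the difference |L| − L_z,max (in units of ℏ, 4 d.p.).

θ(m_l=3) ≈ 56.79°; L_z,max = 5ℏ; |L|−L_z,max ≈ 0.4772ℏ

The 9h subshell has l = 5.
For m_l = 3: cos θ = 3/√30, θ ≈ 56.79°.
L_z,max = lℏ = 5ℏ.
|L| − L_z,max = (√30 − 5)ℏ ≈ 0.4772ℏ.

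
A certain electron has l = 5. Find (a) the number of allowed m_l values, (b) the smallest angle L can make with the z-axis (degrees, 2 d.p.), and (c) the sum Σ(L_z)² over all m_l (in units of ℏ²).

11 values; θ_min ≈ 24.09°; Σ(L_z)² = 110 ℏ²

There are 2l+1 = 11 values of m_l.
cos θ_min = 5/√30, so θ_min ≈ 24.09°.
Σ m_l² = 110, so Σ(L_z)² = 110 ℏ².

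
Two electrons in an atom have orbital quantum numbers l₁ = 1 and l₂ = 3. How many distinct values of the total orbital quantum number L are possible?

3

L runs from |1 − 3| = 2 to 1 + 3 = 4.
L ∈ {2, 3, 4}.
That is 3 values.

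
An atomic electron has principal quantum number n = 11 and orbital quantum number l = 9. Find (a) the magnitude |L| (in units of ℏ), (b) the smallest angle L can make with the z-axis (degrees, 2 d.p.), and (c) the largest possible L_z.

|L| = 3√10 ℏ ≈ 9.487ℏ; θ_min ≈ 18.43°; L_z,max = 9ℏ

|L| = ℏ√(9·10) = 3√10 ℏ ≈ 9.487ℏ.
cos θ_min = 9/√90, so θ_min ≈ 18.43°.
L_z,max = lℏ = 9ℏ.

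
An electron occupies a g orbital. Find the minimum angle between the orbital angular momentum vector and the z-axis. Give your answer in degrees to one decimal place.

θ_min ≈ 26.6°

The letter g corresponds to l = 4.
|L|² = l(l+1)ℏ² = 20ℏ², so |L| = 2√5 ℏ.
The smallest angle corresponds to the largest L_z, i.e. m_l = l = 4, giving L_z = 4ℏ.
cos θ_min = 4/√20, so θ_min ≈ 26.6°.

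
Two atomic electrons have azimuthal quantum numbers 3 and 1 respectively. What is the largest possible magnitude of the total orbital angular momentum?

The total orbital quantum number L ranges from |l₁ − l₂| to l₁ + l₂ in integer steps.
L ∈ {2, 3, 4}.
The largest magnitude corresponds to L = 4: |L_tot| = ℏ√(4·5) = 2√5 ℏ.

|L_tot|_max = 2√5 ℏ ≈ 4.472ℏ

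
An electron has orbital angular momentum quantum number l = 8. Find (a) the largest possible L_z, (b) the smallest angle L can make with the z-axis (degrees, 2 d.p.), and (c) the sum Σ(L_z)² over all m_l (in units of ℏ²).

L_z,max = 8ℏ; θ_min ≈ 19.47°; Σ(L_z)² = 408 ℏ²

L_z,max = lℏ = 8ℏ.
cos θ_min = 8/√72, so θ_min ≈ 19.47°.
Σ m_l² = 408, so Σ(L_z)² = 408 ℏ².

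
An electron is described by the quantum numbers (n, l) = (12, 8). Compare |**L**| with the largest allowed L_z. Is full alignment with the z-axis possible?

No: L_z,max = 8ℏ < |L| = 6√2 ℏ ≈ 8.485ℏ

|L| = 6√2 ℏ ≈ 8.4853ℏ, while L_z,max = lℏ = 8ℏ.
Since |L| > L_z,max, the vector can never point exactly along z; the closest it comes is θ_min = arccos(8/√72) ≈ 19.5°.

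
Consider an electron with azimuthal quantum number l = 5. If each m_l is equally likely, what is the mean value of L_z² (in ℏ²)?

m_l runs from −5 to 5, i.e. {-5, -4, -3, -2, -1, 0, 1, 2, 3, 4, 5}.
⟨L_z²⟩ = ℏ²·(Σ m_l²)/(2l+1) = ℏ²·110/11 = 10ℏ².

⟨L_z²⟩ = 10 ℏ²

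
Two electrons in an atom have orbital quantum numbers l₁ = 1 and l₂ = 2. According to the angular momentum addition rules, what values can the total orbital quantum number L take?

The total orbital quantum number L ranges from |l₁ − l₂| to l₁ + l₂ in integer steps.
So L can be 1, 2, 3.

L = 1, 2, 3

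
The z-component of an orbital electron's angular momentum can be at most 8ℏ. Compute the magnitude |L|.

|L| = 6√2 ℏ ≈ 8.485ℏ

The maximum L_z equals lℏ, giving l = 8.
|L| = ℏ√(l(l+1)) = 6√2 ℏ.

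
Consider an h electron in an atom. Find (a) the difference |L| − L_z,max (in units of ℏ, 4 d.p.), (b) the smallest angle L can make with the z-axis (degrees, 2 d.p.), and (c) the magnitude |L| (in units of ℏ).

|L|−L_z,max ≈ 0.4772ℏ; θ_min ≈ 24.09°; |L| = √30 ℏ ≈ 5.477ℏ

An h state has l = 5.
|L| − L_z,max = (√30 − 5)ℏ ≈ 0.4772ℏ.
cos θ_min = 5/√30, so θ_min ≈ 24.09°.
|L| = ℏ√(5·6) = √30 ℏ ≈ 5.477ℏ.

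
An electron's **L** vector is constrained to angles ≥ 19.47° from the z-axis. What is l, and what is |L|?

cos θ_min = l/√(l(l+1)) = √(l/(l+1)), so l/(l+1) = cos²(19.47°) = 0.8889.
Thus l = 0.8889/(1 − 0.8889) ≈ 8.
Then |L| = ℏ√(8·9) = 6√2 ℏ.

l = 8, |L| = 6√2 ℏ ≈ 8.485ℏ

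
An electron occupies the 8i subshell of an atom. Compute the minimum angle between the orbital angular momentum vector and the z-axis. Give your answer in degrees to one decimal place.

For 8i, l = 6.
|L| = ℏ√(l(l+1)) = √42 ℏ.
The smallest angle corresponds to the largest L_z, i.e. m_l = l = 6, giving L_z = 6ℏ.
cos θ_min = 6/√42, so θ_min ≈ 22.2°.

θ_min ≈ 22.2°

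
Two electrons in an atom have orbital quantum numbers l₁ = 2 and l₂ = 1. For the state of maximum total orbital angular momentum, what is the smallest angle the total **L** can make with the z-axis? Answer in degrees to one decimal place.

θ_min ≈ 30.0°

By the triangle rule, |l₁ − l₂| ≤ L ≤ l₁ + l₂.
Allowed values: L = 1, 2, 3.
The maximum is L = 3, with |L_tot| = ℏ√(3·4) = 2√3 ℏ.
The minimum angle with z is arccos(3/√12) ≈ 30.0°.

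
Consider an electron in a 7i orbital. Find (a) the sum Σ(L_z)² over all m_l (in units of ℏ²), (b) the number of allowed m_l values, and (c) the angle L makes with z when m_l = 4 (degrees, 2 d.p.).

For 7i, l = 6.
Σ m_l² = 182, so Σ(L_z)² = 182 ℏ².
There are 2l+1 = 13 values of m_l.
For m_l = 4: cos θ = 4/√42, θ ≈ 51.89°.

Σ(L_z)² = 182 ℏ²; 13 values; θ(m_l=4) ≈ 51.89°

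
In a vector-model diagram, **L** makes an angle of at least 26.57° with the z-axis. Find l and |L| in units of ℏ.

l = 4, |L| = 2√5 ℏ ≈ 4.472ℏ

cos θ_min = l/√(l(l+1)) = √(l/(l+1)), so l/(l+1) = cos²(26.57°) = 0.7999.
Solving: l = 4.
Then |L| = ℏ√(4·5) = 2√5 ℏ.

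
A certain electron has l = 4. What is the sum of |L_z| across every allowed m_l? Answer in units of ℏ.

Σ|L_z| = 20 ℏ

m_l ∈ {-4, -3, -2, -1, 0, 1, 2, 3, 4}.
Σ|m_l| = 2(1+2+…+4) = 20.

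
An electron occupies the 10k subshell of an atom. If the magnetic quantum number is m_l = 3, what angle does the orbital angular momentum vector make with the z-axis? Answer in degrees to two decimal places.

The 10k subshell has l = 7.
|L|² = l(l+1)ℏ² = 56ℏ², so |L| = 2√14 ℏ.
L_z = m_l ℏ = 3ℏ.
cos θ = L_z/|L| = 3/√56, so θ ≈ 66.37°.

θ ≈ 66.37°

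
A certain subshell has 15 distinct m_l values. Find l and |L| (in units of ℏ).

l = 7, |L| = 2√14 ℏ ≈ 7.483ℏ

2l + 1 = 15 ⇒ l = 7.
|L| = ℏ√(l(l+1)) = ℏ√(7·8) = 2√14 ℏ.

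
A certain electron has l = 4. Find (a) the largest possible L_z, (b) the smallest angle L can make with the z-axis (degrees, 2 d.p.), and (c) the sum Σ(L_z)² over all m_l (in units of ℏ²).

L_z,max = lℏ = 4ℏ.
cos θ_min = 4/√20, so θ_min ≈ 26.57°.
Σ m_l² = 60, so Σ(L_z)² = 60 ℏ².

L_z,max = 4ℏ; θ_min ≈ 26.57°; Σ(L_z)² = 60 ℏ²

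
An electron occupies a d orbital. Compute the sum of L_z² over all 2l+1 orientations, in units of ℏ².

Σ(L_z)² = 10 ℏ²

A d state has l = 2.
m_l ∈ {-2, -1, 0, 1, 2}.
Σ m_l² = l(l+1)(2l+1)/3 = 2·3·5/3 = 10.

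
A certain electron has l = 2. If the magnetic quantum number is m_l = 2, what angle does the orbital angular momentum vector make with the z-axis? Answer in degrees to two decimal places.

|L| = √(l(l+1)) ℏ = √6 ℏ.
L_z = m_l ℏ = 2ℏ.
cos θ = L_z/|L| = 2/√6, so θ ≈ 35.26°.

θ ≈ 35.26°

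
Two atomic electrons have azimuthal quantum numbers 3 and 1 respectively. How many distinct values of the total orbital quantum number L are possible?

L runs from |3 − 1| = 2 to 3 + 1 = 4.
Allowed values: L = 2, 3, 4.
That is 3 values.

3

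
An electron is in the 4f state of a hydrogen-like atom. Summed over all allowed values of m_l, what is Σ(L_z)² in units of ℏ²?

Σ(L_z)² = 28 ℏ²

The 4f subshell has l = 3.
m_l runs from −3 to 3, i.e. {-3, -2, -1, 0, 1, 2, 3}.
Summing m² from −3 to 3: Σ m_l² = 28.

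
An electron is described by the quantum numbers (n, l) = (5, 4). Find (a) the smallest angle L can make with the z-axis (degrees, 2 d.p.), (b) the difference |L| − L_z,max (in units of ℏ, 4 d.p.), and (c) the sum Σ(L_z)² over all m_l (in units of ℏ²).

θ_min ≈ 26.57°; |L|−L_z,max ≈ 0.4721ℏ; Σ(L_z)² = 60 ℏ²

cos θ_min = 4/√20, so θ_min ≈ 26.57°.
|L| − L_z,max = (2√5 − 4)ℏ ≈ 0.4721ℏ.
Σ m_l² = 60, so Σ(L_z)² = 60 ℏ².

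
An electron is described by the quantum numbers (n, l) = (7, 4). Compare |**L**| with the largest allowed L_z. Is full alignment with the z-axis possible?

|L| = 2√5 ℏ ≈ 4.4721ℏ, while L_z,max = lℏ = 4ℏ.
Since |L| > L_z,max, the vector can never point exactly along z; the closest it comes is θ_min = arccos(4/√20) ≈ 26.6°.

No: L_z,max = 4ℏ < |L| = 2√5 ℏ ≈ 4.472ℏ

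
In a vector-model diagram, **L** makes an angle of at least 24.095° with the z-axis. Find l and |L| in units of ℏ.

l = 5, |L| = √30 ℏ ≈ 5.477ℏ

At minimum angle, m_l = l, so cos θ = l/√(l(l+1)); cos²θ = l/(l+1) = 0.8333.
Solving: l = 5.
Then |L| = ℏ√(5·6) = √30 ℏ.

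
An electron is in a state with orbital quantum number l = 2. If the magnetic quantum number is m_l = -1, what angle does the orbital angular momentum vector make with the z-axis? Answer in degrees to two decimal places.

θ ≈ 114.09°

|L| = ℏ√(l(l+1)) = √6 ℏ.
L_z = m_l ℏ = −1ℏ.
cos θ = L_z/|L| = -1/√6, so θ ≈ 114.09°.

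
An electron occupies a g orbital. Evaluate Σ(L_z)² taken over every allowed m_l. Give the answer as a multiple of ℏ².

A g state has l = 4.
m_l runs from −4 to 4, i.e. {-4, -3, -2, -1, 0, 1, 2, 3, 4}.
Summing m² from −4 to 4: Σ m_l² = 60.

Σ(L_z)² = 60 ℏ²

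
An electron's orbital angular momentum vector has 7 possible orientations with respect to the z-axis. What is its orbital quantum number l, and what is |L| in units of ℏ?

l = 3, |L| = 2√3 ℏ ≈ 3.464ℏ

2l + 1 = 7 ⇒ l = 3.
|L| = ℏ√(l(l+1)) = ℏ√(3·4) = 2√3 ℏ.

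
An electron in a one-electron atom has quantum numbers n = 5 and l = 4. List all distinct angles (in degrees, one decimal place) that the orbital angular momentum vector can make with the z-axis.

|L| = √(l(l+1)) ℏ = 2√5 ℏ.
cos θ = m_l/√20 for each m_l ∈ {-4, -3, -2, -1, 0, 1, 2, 3, 4}.

θ ∈ {26.6°, 47.9°, 63.4°, 77.1°, 90.0°, 102.9°, 116.6°, 132.1°, 153.4°}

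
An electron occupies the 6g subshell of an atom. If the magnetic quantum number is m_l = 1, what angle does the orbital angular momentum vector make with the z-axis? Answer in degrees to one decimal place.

θ ≈ 77.1°

The 6g subshell has l = 4.
|L| = ℏ√(l(l+1)) = 2√5 ℏ.
L_z = m_l ℏ = 1ℏ.
cos θ = L_z/|L| = 1/√20, so θ ≈ 77.1°.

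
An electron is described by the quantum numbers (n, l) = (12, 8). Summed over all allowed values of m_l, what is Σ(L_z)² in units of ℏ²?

The allowed m_l values are -8, -7, -6, -5, -4, -3, -2, -1, 0, 1, 2, 3, 4, 5, 6, 7, 8.
Σ m_l² = 2·(1 + 4 + 9 + 16 + 25 + 36 + 49 + 64) = 408.

Σ(L_z)² = 408 ℏ²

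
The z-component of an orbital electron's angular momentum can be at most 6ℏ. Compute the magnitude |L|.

Since max m_l = l, l = 6.
|L| = √(l(l+1)) ℏ = √42 ℏ.

|L| = √42 ℏ ≈ 6.481ℏ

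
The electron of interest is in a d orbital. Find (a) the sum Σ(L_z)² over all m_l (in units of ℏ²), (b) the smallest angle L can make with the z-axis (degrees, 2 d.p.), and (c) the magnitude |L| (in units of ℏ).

The letter d corresponds to l = 2.
Σ m_l² = 10, so Σ(L_z)² = 10 ℏ².
cos θ_min = 2/√6, so θ_min ≈ 35.26°.
|L| = ℏ√(2·3) = √6 ℏ ≈ 2.449ℏ.

Σ(L_z)² = 10 ℏ²; θ_min ≈ 35.26°; |L| = √6 ℏ ≈ 2.449ℏ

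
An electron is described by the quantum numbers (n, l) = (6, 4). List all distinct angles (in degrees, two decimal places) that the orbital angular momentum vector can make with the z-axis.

θ ∈ {26.57°, 47.87°, 63.43°, 77.08°, 90.00°, 102.92°, 116.57°, 132.13°, 153.43°}

|L| = ℏ√(l(l+1)) = 2√5 ℏ.
cos θ = m_l/√20 for each m_l ∈ {-4, -3, -2, -1, 0, 1, 2, 3, 4}.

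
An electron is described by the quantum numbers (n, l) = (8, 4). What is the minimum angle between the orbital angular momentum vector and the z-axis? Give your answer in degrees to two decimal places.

|L| = √(l(l+1)) ℏ = 2√5 ℏ.
The smallest angle corresponds to the largest L_z, i.e. m_l = l = 4, giving L_z = 4ℏ.
cos θ_min = 4/√20, so θ_min ≈ 26.57°.

θ_min ≈ 26.57°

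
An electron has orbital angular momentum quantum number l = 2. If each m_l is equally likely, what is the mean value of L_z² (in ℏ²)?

⟨L_z²⟩ = 2 ℏ²

m_l runs from −2 to 2, i.e. {-2, -1, 0, 1, 2}.
⟨L_z²⟩ = ℏ²·l(l+1)/3 = 2ℏ².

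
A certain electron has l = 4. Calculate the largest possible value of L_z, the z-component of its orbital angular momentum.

L_z = m_l ℏ with m_l ∈ {−4, …, 4}; the maximum is m_l = 4.

L_z,max = 4ℏ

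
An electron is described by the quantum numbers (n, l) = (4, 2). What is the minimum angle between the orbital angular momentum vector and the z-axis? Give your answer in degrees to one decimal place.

|L| = ℏ√(l(l+1)) = √6 ℏ.
The smallest angle corresponds to the largest L_z, i.e. m_l = l = 2, giving L_z = 2ℏ.
cos θ_min = 2/√6, so θ_min ≈ 35.3°.

θ_min ≈ 35.3°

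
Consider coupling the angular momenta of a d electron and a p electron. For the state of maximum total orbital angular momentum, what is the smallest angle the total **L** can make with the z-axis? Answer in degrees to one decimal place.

Angular momentum addition gives L = |l₁ − l₂|, …, l₁ + l₂.
Allowed values: L = 1, 2, 3.
The maximum is L = 3, with |L_tot| = ℏ√(3·4) = 2√3 ℏ.
The minimum angle with z is arccos(3/√12) ≈ 30.0°.

θ_min ≈ 30.0°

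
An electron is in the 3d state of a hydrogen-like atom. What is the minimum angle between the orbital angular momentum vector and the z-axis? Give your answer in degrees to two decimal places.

θ_min ≈ 35.26°

For 3d, l = 2.
|L| = ℏ√(l(l+1)) = √6 ℏ.
The smallest angle corresponds to the largest L_z, i.e. m_l = l = 2, giving L_z = 2ℏ.
cos θ_min = 2/√6, so θ_min ≈ 35.26°.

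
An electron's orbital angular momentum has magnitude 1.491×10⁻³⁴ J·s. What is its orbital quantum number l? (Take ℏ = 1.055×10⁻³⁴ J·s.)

Dividing by ℏ: |L|/ℏ ≈ 1.413.
(|L|/ℏ)² = l(l+1) ≈ 2.00 ⇒ l = 1.

l = 1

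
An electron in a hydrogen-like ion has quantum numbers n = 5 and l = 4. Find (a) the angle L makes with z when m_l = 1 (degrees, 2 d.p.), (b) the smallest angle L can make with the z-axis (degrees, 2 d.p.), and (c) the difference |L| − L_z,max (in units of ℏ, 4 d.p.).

θ(m_l=1) ≈ 77.08°; θ_min ≈ 26.57°; |L|−L_z,max ≈ 0.4721ℏ

For m_l = 1: cos θ = 1/√20, θ ≈ 77.08°.
cos θ_min = 4/√20, so θ_min ≈ 26.57°.
|L| − L_z,max = (2√5 − 4)ℏ ≈ 0.4721ℏ.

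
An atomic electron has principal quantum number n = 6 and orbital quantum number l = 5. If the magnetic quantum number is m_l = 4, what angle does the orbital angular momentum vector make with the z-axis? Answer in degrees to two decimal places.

θ ≈ 43.09°

|L|² = l(l+1)ℏ² = 30ℏ², so |L| = √30 ℏ.
L_z = m_l ℏ = 4ℏ.
cos θ = L_z/|L| = 4/√30, so θ ≈ 43.09°.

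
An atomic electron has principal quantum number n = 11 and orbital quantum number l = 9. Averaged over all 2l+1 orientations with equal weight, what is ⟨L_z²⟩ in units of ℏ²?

⟨L_z²⟩ = 30 ℏ²

The allowed m_l values are -9, -8, -7, -6, -5, -4, -3, -2, -1, 0, 1, 2, 3, 4, 5, 6, 7, 8, 9.
Average of L_z² over 19 states: 570/19 ℏ² = 30 ℏ².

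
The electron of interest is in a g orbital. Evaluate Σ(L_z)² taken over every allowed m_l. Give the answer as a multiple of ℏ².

Σ(L_z)² = 60 ℏ²

A g state has l = 4.
m_l runs from −4 to 4, i.e. {-4, -3, -2, -1, 0, 1, 2, 3, 4}.
Summing m² from −4 to 4: Σ m_l² = 60.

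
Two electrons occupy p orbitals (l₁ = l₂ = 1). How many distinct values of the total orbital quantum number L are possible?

3

L runs from |1 − 1| = 0 to 1 + 1 = 2.
Allowed values: L = 0, 1, 2.
That is 3 values.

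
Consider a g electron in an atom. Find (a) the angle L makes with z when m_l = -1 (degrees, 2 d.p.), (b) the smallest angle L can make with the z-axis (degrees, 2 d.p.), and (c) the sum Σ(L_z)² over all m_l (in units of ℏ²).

For a g orbital, l = 4.
For m_l = -1: cos θ = -1/√20, θ ≈ 102.92°.
cos θ_min = 4/√20, so θ_min ≈ 26.57°.
Σ m_l² = 60, so Σ(L_z)² = 60 ℏ².

θ(m_l=-1) ≈ 102.92°; θ_min ≈ 26.57°; Σ(L_z)² = 60 ℏ²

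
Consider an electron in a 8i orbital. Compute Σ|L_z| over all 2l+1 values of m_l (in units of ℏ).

8i means n = 8, l = 6.
The allowed m_l values are -6, -5, -4, -3, -2, -1, 0, 1, 2, 3, 4, 5, 6.
Σ|m_l| = 2(1+2+…+6) = 42.

Σ|L_z| = 42 ℏ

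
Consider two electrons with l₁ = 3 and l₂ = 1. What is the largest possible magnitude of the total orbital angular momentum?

|L_tot|_max = 2√5 ℏ ≈ 4.472ℏ

By the triangle rule, |l₁ − l₂| ≤ L ≤ l₁ + l₂.
L ∈ {2, 3, 4}.
The largest magnitude corresponds to L = 4: |L_tot| = ℏ√(4·5) = 2√5 ℏ.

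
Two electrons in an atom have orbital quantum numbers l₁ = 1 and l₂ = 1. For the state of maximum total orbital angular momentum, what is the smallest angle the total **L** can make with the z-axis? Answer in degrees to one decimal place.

Angular momentum addition gives L = |l₁ − l₂|, …, l₁ + l₂.
L ∈ {0, 1, 2}.
The maximum is L = 2, with |L_tot| = ℏ√(2·3) = √6 ℏ.
The minimum angle with z is arccos(2/√6) ≈ 35.3°.

θ_min ≈ 35.3°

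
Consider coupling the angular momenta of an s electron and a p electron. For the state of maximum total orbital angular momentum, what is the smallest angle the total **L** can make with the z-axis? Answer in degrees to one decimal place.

θ_min ≈ 45.0°

The total orbital quantum number L ranges from |l₁ − l₂| to l₁ + l₂ in integer steps.
Allowed values: L = 1.
The maximum is L = 1, with |L_tot| = ℏ√(1·2) = √2 ℏ.
The minimum angle with z is arccos(1/√2) ≈ 45.0°.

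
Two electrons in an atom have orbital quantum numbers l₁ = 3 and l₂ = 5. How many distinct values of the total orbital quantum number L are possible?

By the triangle rule, |l₁ − l₂| ≤ L ≤ l₁ + l₂.
Allowed values: L = 2, 3, 4, 5, 6, 7, 8.
That is 7 values.

7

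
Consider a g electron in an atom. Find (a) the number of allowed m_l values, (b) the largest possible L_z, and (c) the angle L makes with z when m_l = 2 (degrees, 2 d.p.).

9 values; L_z,max = 4ℏ; θ(m_l=2) ≈ 63.43°

A g state has l = 4.
There are 2l+1 = 9 values of m_l.
L_z,max = lℏ = 4ℏ.
For m_l = 2: cos θ = 2/√20, θ ≈ 63.43°.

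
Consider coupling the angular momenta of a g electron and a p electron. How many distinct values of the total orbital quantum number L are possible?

Angular momentum addition gives L = |l₁ − l₂|, …, l₁ + l₂.
L ∈ {3, 4, 5}.
That is 3 values.

3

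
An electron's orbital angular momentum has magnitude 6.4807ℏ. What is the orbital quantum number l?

Since |L|² = l(l+1)ℏ², l(l+1) = 42.
The positive root is l = 6.

l = 6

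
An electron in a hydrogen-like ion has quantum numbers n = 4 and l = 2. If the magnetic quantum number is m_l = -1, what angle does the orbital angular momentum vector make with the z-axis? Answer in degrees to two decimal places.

θ ≈ 114.09°

|L| = √(l(l+1)) ℏ = √6 ℏ.
L_z = m_l ℏ = −1ℏ.
cos θ = L_z/|L| = -1/√6, so θ ≈ 114.09°.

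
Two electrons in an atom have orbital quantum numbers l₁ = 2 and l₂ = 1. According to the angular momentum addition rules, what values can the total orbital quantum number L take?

The total orbital quantum number L ranges from |l₁ − l₂| to l₁ + l₂ in integer steps.
Allowed values: L = 1, 2, 3.

L = 1, 2, 3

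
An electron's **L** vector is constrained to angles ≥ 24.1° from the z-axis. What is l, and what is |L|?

l = 5, |L| = √30 ℏ ≈ 5.477ℏ

At minimum angle, m_l = l, so cos θ = l/√(l(l+1)); cos²θ = l/(l+1) = 0.8333.
Thus l = 0.8333/(1 − 0.8333) ≈ 5.
Then |L| = ℏ√(5·6) = √30 ℏ.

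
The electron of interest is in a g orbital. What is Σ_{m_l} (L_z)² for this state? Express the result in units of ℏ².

For a g orbital, l = 4.
m_l runs from −4 to 4, i.e. {-4, -3, -2, -1, 0, 1, 2, 3, 4}.
Summing m² from −4 to 4: Σ m_l² = 60.

Σ(L_z)² = 60 ℏ²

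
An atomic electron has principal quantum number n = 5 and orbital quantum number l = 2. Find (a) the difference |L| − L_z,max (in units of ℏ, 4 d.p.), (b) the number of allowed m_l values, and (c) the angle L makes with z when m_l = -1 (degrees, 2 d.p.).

|L| − L_z,max = (√6 − 2)ℏ ≈ 0.4495ℏ.
There are 2l+1 = 5 values of m_l.
For m_l = -1: cos θ = -1/√6, θ ≈ 114.09°.

|L|−L_z,max ≈ 0.4495ℏ; 5 values; θ(m_l=-1) ≈ 114.09°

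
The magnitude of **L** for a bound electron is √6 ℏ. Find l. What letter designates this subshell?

l = 2 (d orbital)

(|L|/ℏ)² = l(l+1) = 6.
The positive root is l = 2.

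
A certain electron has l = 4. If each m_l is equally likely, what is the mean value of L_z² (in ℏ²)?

⟨L_z²⟩ = 6.667 ℏ²

m_l runs from −4 to 4, i.e. {-4, -3, -2, -1, 0, 1, 2, 3, 4}.
⟨L_z²⟩ = ℏ²·l(l+1)/3 = 6.667ℏ².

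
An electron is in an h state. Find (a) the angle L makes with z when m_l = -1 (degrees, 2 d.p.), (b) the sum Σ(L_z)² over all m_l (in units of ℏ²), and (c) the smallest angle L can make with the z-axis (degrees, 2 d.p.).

θ(m_l=-1) ≈ 100.52°; Σ(L_z)² = 110 ℏ²; θ_min ≈ 24.09°

An h state has l = 5.
For m_l = -1: cos θ = -1/√30, θ ≈ 100.52°.
Σ m_l² = 110, so Σ(L_z)² = 110 ℏ².
cos θ_min = 5/√30, so θ_min ≈ 24.09°.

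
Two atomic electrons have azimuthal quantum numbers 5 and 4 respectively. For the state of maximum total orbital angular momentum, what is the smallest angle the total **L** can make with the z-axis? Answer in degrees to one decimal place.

θ_min ≈ 18.4°

Angular momentum addition gives L = |l₁ − l₂|, …, l₁ + l₂.
Allowed values: L = 1, 2, 3, 4, 5, 6, 7, 8, 9.
The maximum is L = 9, with |L_tot| = ℏ√(9·10) = 3√10 ℏ.
The minimum angle with z is arccos(9/√90) ≈ 18.4°.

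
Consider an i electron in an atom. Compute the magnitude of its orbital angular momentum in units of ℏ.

For an i orbital, l = 6.
|L| = ℏ√(l(l+1)) = ℏ√(6·7) = √42 ℏ

|L| = √42 ℏ ≈ 6.481ℏ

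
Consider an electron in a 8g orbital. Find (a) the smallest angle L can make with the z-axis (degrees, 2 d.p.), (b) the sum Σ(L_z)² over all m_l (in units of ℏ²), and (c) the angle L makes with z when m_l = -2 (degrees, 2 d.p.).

θ_min ≈ 26.57°; Σ(L_z)² = 60 ℏ²; θ(m_l=-2) ≈ 116.57°

The 8g subshell has l = 4.
cos θ_min = 4/√20, so θ_min ≈ 26.57°.
Σ m_l² = 60, so Σ(L_z)² = 60 ℏ².
For m_l = -2: cos θ = -2/√20, θ ≈ 116.57°.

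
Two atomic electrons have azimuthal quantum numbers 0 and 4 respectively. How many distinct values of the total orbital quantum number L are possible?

The total orbital quantum number L ranges from |l₁ − l₂| to l₁ + l₂ in integer steps.
L ∈ {4}.
That is 1 value.

1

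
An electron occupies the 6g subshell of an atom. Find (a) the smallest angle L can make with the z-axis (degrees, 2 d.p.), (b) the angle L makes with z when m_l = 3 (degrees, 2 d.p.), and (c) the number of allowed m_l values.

6g means n = 6, l = 4.
cos θ_min = 4/√20, so θ_min ≈ 26.57°.
For m_l = 3: cos θ = 3/√20, θ ≈ 47.87°.
There are 2l+1 = 9 values of m_l.

θ_min ≈ 26.57°; θ(m_l=3) ≈ 47.87°; 9 values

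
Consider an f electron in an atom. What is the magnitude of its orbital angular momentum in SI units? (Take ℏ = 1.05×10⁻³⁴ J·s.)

An f state has l = 3.
|L| = ℏ√(l(l+1)) = ℏ√(3·4) = 2√3 ℏ
Numerically, |L| = 3.464 × (1.05×10⁻³⁴ J·s) = 3.64×10⁻³⁴ J·s.

|L| = 3.64×10⁻³⁴ J·s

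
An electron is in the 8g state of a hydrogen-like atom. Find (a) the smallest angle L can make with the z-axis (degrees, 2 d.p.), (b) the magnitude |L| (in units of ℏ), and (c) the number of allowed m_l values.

For 8g, l = 4.
cos θ_min = 4/√20, so θ_min ≈ 26.57°.
|L| = ℏ√(4·5) = 2√5 ℏ ≈ 4.472ℏ.
There are 2l+1 = 9 values of m_l.

θ_min ≈ 26.57°; |L| = 2√5 ℏ ≈ 4.472ℏ; 9 values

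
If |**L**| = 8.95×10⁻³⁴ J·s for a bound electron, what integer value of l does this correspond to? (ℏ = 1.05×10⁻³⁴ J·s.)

Dividing by ℏ: |L|/ℏ ≈ 8.524.
l(l+1) ≈ 8.524² ≈ 72.66, so l = 8.

l = 8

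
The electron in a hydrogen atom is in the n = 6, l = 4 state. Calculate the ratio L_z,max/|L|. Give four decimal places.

|L| = 2√5 ℏ ≈ 4.4721ℏ, while L_z,max = lℏ = 4ℏ.
L_z,max/|L| = 4/√20 = 0.8944.

L_z,max/|L| = 0.8944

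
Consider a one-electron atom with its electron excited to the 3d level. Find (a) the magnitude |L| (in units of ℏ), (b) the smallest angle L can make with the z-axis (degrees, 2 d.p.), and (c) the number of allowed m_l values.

The 3d level has l = 2.
|L| = ℏ√(2·3) = √6 ℏ ≈ 2.449ℏ.
cos θ_min = 2/√6, so θ_min ≈ 35.26°.
There are 2l+1 = 5 values of m_l.

|L| = √6 ℏ ≈ 2.449ℏ; θ_min ≈ 35.26°; 5 values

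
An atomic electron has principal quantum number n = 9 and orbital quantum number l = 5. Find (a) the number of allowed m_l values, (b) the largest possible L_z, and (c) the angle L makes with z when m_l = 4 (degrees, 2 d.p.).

There are 2l+1 = 11 values of m_l.
L_z,max = lℏ = 5ℏ.
For m_l = 4: cos θ = 4/√30, θ ≈ 43.09°.

11 values; L_z,max = 5ℏ; θ(m_l=4) ≈ 43.09°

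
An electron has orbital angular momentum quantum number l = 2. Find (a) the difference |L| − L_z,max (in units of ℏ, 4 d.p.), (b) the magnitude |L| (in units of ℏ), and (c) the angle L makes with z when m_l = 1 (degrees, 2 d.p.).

|L|−L_z,max ≈ 0.4495ℏ; |L| = √6 ℏ ≈ 2.449ℏ; θ(m_l=1) ≈ 65.91°

|L| − L_z,max = (√6 − 2)ℏ ≈ 0.4495ℏ.
|L| = ℏ√(2·3) = √6 ℏ ≈ 2.449ℏ.
For m_l = 1: cos θ = 1/√6, θ ≈ 65.91°.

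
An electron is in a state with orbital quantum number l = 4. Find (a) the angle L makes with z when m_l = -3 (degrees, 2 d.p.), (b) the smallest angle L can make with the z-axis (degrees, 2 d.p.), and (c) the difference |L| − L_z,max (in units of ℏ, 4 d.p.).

For m_l = -3: cos θ = -3/√20, θ ≈ 132.13°.
cos θ_min = 4/√20, so θ_min ≈ 26.57°.
|L| − L_z,max = (2√5 − 4)ℏ ≈ 0.4721ℏ.

θ(m_l=-3) ≈ 132.13°; θ_min ≈ 26.57°; |L|−L_z,max ≈ 0.4721ℏ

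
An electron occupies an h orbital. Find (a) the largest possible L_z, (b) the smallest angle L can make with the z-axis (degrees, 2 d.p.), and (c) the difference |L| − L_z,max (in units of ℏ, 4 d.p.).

L_z,max = 5ℏ; θ_min ≈ 24.09°; |L|−L_z,max ≈ 0.4772ℏ

For an h orbital, l = 5.
L_z,max = lℏ = 5ℏ.
cos θ_min = 5/√30, so θ_min ≈ 24.09°.
|L| − L_z,max = (√30 − 5)ℏ ≈ 0.4772ℏ.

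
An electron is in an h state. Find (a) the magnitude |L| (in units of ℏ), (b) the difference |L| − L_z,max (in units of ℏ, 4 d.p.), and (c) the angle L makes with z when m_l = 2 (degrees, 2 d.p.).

|L| = √30 ℏ ≈ 5.477ℏ; |L|−L_z,max ≈ 0.4772ℏ; θ(m_l=2) ≈ 68.58°

For an h orbital, l = 5.
|L| = ℏ√(5·6) = √30 ℏ ≈ 5.477ℏ.
|L| − L_z,max = (√30 − 5)ℏ ≈ 0.4772ℏ.
For m_l = 2: cos θ = 2/√30, θ ≈ 68.58°.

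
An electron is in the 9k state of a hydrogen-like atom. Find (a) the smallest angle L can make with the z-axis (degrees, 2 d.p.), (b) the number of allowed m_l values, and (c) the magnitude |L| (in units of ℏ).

θ_min ≈ 20.70°; 15 values; |L| = 2√14 ℏ ≈ 7.483ℏ

The 9k subshell has l = 7.
cos θ_min = 7/√56, so θ_min ≈ 20.70°.
There are 2l+1 = 15 values of m_l.
|L| = ℏ√(7·8) = 2√14 ℏ ≈ 7.483ℏ.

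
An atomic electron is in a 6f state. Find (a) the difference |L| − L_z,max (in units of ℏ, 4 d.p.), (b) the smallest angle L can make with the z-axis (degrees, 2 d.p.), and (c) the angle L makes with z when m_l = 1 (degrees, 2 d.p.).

|L|−L_z,max ≈ 0.4641ℏ; θ_min ≈ 30.00°; θ(m_l=1) ≈ 73.22°

6f means n = 6, l = 3.
|L| − L_z,max = (2√3 − 3)ℏ ≈ 0.4641ℏ.
cos θ_min = 3/√12, so θ_min ≈ 30.00°.
For m_l = 1: cos θ = 1/√12, θ ≈ 73.22°.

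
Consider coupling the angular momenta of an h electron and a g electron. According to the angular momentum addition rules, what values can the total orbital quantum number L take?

By the triangle rule, |l₁ − l₂| ≤ L ≤ l₁ + l₂.
L ∈ {1, 2, 3, 4, 5, 6, 7, 8, 9}.

L = 1, 2, 3, 4, 5, 6, 7, 8, 9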